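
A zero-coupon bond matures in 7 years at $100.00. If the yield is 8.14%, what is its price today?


Formula: Price = FV / (1 + r)^n
Substituting: Price = $100.00 / (1 + 0.0814)^7
Discount factor: (1.0814)^7 = 1.729436
Price = $100.00 / 1.729436 = $57.82

$57.82


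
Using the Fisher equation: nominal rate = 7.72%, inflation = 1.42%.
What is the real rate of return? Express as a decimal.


Formula: (1 + r_real) = (1 + r_nom) / (1 + inflation)
Substituting: (1 + r_real) = 1.0772 / 1.0142
(1 + r_real) = 1.062118
r_real = 1.062118 - 1 = 0.062118

0.062118


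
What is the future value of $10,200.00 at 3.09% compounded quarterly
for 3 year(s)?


Formula: FV = P * (1 + r/m)^(m*t)
Period rate: r/m = 0.0309 / 4 = 0.007725
Total periods: m*t = 4 * 3 = 12
Growth factor: (1 + 0.007725)^12 = 1.096742
FV = $10,200.00 * 1.096742 = $11,186.77

$11,186.77


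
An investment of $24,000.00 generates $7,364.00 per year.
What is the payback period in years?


Formula: Payback = investment / annual cash flow
Substituting: Payback = $24,000.00 / $7,364.00
Payback = 3.2591 years

3.2591 years


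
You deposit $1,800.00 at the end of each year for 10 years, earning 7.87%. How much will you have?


Formula: FV = PMT * ((1+r)^n - 1) / r
Growth factor: (1 + 0.0787)^10 = 2.133078
Numerator: 2.133078 - 1 = 1.133078
FV = $1,800.00 * 1.133078 / 0.0787 = $25,915.39

$25,915.39


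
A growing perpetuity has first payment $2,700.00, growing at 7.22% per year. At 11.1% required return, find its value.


Formula: PV = C / (r - g)
Spread: r - g = 0.111 - 0.0722 = 0.0388
Substituting: PV = $2,700.00 / 0.0388
PV = $69,587.63

$69,587.63


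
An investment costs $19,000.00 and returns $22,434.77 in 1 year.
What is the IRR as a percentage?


Formula: IRR = C1/C0 - 1
Substituting: IRR = $22,434.77 / $19,000.00 - 1
Ratio: 1.180777 - 1 = 0.180777
IRR = 18.0777%

18.0777%


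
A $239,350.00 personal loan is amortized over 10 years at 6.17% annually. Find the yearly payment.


Formula: PMT = PV * r / (1 - (1+r)^(-n))
Denominator: 1 - (1 + 0.0617)^(-10) = 0.450482
Numerator: $239,350.00 * 0.0617 = 14767.895
PMT = 14767.895 / 0.450482 = $32,782.42

$32,782.42


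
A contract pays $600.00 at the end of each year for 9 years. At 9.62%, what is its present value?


Formula: PV = PMT * (1 - (1+r)^(-n)) / r
Discount factor: (1 + 0.0962)^(-9) = 0.437514
Bracket: 1 - 0.437514 = 0.562486
PV = $600.00 * 0.562486 / 0.0962 = $3,508.23

$3,508.23


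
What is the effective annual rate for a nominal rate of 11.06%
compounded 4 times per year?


Formula: EAR = (1 + r/m)^m - 1
Period rate: r/m = 0.1106 / 4 = 0.02765
Compounding: (1 + 0.02765)^4 = 1.115272
EAR = 1.115272 - 1 = 0.115272

0.115272


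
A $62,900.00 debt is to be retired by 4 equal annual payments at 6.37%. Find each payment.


Formula: PMT = PV * r / (1 - (1+r)^(-n))
Denominator: 1 - (1 + 0.0637)^(-4) = 0.21887
Numerator: $62,900.00 * 0.0637 = 4006.73
PMT = 4006.73 / 0.21887 = $18,306.44

$18,306.44


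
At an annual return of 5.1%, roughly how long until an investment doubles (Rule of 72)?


Formula: Years ≈ 72 / r
Substituting: Years ≈ 72 / 5.1
Years ≈ 14.1

14.1 years


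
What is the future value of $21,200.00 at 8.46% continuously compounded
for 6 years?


Formula: FV = P * e^(r*t)
Exponent: r*t = 0.0846 * 6 = 0.5076
e^(0.5076) = 1.661299
FV = $21,200.00 * 1.661299 = $35,219.54

$35,219.54


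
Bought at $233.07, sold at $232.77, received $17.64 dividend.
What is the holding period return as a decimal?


Formula: HPR = (P1 - P0 + D) / P0
Gain: $232.77 - $233.07 + $17.64 = $17.34
HPR = $17.34 / $233.07 = 0.0744

0.0744


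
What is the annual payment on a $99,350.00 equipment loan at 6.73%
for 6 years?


Formula: PMT = PV * r / (1 - (1+r)^(-n))
Denominator: 1 - (1 + 0.0673)^(-6) = 0.32348
Numerator: $99,350.00 * 0.0673 = 6686.255
PMT = 6686.255 / 0.32348 = $20,669.79

$20,669.79


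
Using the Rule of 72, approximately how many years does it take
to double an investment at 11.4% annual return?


Formula: Years ≈ 72 / r
Substituting: Years ≈ 72 / 11.4
Years ≈ 6.3

6.3 years


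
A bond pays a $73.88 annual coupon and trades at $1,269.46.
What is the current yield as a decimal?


Formula: Current yield = annual coupon / price
Substituting: CY = $73.88 / $1,269.46
CY = 0.058198

0.058198


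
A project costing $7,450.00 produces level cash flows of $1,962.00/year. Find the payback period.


Formula: Payback = investment / annual cash flow
Substituting: Payback = $7,450.00 / $1,962.00
Payback = 3.7971 years

3.7971 years


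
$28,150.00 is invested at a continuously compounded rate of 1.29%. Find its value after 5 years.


Formula: FV = P * e^(r*t)
Exponent: r*t = 0.0129 * 5 = 0.0645
e^(0.0645) = 1.066626
FV = $28,150.00 * 1.066626 = $30,025.51

$30,025.51


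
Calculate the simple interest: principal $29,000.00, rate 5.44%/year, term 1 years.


Formula: I = P * r * t
Substituting: I = $29,000.00 * 0.0544 * 1
Step: I = $29,000.00 * 0.0544
I = $1,577.60

$1,577.60


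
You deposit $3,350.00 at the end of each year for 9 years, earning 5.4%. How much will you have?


Formula: FV = PMT * ((1+r)^n - 1) / r
Growth factor: (1 + 0.054)^9 = 1.605334
Numerator: 1.605334 - 1 = 0.605334
FV = $3,350.00 * 0.605334 / 0.054 = $37,553.15

$37,553.15


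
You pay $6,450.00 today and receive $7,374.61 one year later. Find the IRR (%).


Formula: IRR = C1/C0 - 1
Substituting: IRR = $7,374.61 / $6,450.00 - 1
Ratio: 1.14335 - 1 = 0.14335
IRR = 14.335%

14.335%


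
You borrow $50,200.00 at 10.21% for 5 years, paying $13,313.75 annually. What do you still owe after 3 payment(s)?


Formula: Balance = PV*(1+r)^k - PMT*((1+r)^k - 1)/r
Growth: (1 + 0.1021)^3 = 1.338638
Accumulated factor: ((1+r)^k - 1)/r = 3.316724
Balance = $50,200.00 * 1.338638 - $13,313.75 * 3.316724
Balance = $23,041.57

$23,041.57


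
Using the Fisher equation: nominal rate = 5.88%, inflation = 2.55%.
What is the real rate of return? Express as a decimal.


Formula: (1 + r_real) = (1 + r_nom) / (1 + inflation)
Substituting: (1 + r_real) = 1.0588 / 1.0255
(1 + r_real) = 1.032472
r_real = 1.032472 - 1 = 0.032472

0.032472


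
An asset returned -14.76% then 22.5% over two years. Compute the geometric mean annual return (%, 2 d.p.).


Formula: Geometric mean = ((1+r1)*(1+r2))^(1/2) - 1
Product: (1 + -0.1476) * (1 + 0.225) = 0.8524 * 1.225 = 1.04419
Square root: 1.04419^0.5 = 1.021856
Geometric mean = 1.021856 - 1 = 0.021856
As percentage: 2.19%

2.19%


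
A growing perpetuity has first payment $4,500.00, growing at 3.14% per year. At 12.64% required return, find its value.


Formula: PV = C / (r - g)
Spread: r - g = 0.1264 - 0.0314 = 0.095
Substituting: PV = $4,500.00 / 0.095
PV = $47,368.42

$47,368.42


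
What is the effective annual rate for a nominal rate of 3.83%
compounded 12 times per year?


Formula: EAR = (1 + r/m)^m - 1
Period rate: r/m = 0.0383 / 12 = 0.003192
Compounding: (1 + 0.003192)^12 = 1.03898
EAR = 1.03898 - 1 = 0.03898

0.03898


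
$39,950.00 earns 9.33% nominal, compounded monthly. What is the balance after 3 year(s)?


Formula: FV = P * (1 + r/m)^(m*t)
Period rate: r/m = 0.0933 / 12 = 0.007775
Total periods: m*t = 12 * 3 = 36
Growth factor: (1 + 0.007775)^36 = 1.321566
FV = $39,950.00 * 1.321566 = $52,796.57

$52,796.57


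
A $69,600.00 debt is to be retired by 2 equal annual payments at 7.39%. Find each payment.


Formula: PMT = PV * r / (1 - (1+r)^(-n))
Denominator: 1 - (1 + 0.0739)^(-2) = 0.132894
Numerator: $69,600.00 * 0.0739 = 5143.44
PMT = 5143.44 / 0.132894 = $38,703.40

$38,703.40


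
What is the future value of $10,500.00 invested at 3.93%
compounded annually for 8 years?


Formula: FV = P * (1 + r)^n
Substituting: FV = $10,500.00 * (1 + 0.0393)^8
Growth factor: (1.0393)^8 = 1.361217
FV = $10,500.00 * 1.361217 = $14,292.78

$14,292.78


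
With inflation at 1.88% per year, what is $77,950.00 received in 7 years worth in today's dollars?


Formula: Real value = nominal / (1 + inflation)^years
Price level: (1 + 0.0188)^7 = 1.139259
Real value = $77,950.00 / 1.139259 = $68,421.65

$68,421.65


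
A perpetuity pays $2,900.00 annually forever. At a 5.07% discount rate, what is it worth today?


Formula: PV = C / r
Substituting: PV = $2,900.00 / 0.0507
PV = $57,199.21

$57,199.21


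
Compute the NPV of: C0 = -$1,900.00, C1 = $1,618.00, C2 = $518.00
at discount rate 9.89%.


Formula: NPV = C0 + C1/(1+r) + C2/(1+r)^2
Discount C1: $1,618.00 / (1 + 0.0989) = $1,472.38
Discount C2: $518.00 / (1 + 0.0989)^2 = $428.96
NPV = -$1,900.00 + $1,472.38 + $428.96 = $1.34

$1.34


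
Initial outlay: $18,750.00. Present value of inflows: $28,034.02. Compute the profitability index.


Formula: PI = PV(cash flows) / initial investment
Substituting: PI = $28,034.02 / $18,750.00
PI = 1.4951

1.4951


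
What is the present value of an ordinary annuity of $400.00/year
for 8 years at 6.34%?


Formula: PV = PMT * (1 - (1+r)^(-n)) / r
Discount factor: (1 + 0.0634)^(-8) = 0.611543
Bracket: 1 - 0.611543 = 0.388457
PV = $400.00 * 0.388457 / 0.0634 = $2,450.84

$2,450.84


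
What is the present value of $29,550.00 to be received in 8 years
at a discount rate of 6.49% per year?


Formula: PV = FV / (1 + r)^n
Substituting: PV = $29,550.00 / (1 + 0.0649)^8
Discount factor: (1.0649)^8 = 1.653753
PV = $29,550.00 / 1.653753 = $17,868.45

$17,868.45


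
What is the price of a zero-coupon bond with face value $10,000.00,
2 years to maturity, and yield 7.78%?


Formula: Price = FV / (1 + r)^n
Substituting: Price = $10,000.00 / (1 + 0.0778)^2
Discount factor: (1.0778)^2 = 1.161653
Price = $10,000.00 / 1.161653 = $8,608.42

$8,608.42


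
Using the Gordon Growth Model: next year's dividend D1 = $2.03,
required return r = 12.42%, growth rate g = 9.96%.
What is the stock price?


Formula: P = D1 / (r - g)
Spread: r - g = 0.1242 - 0.0996 = 0.0246
Substituting: P = $2.03 / 0.0246
P = $82.52

$82.52


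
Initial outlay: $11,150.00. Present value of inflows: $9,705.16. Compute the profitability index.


Formula: PI = PV(cash flows) / initial investment
Substituting: PI = $9,705.16 / $11,150.00
PI = 0.8704

0.8704


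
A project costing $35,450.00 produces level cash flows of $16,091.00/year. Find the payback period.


Formula: Payback = investment / annual cash flow
Substituting: Payback = $35,450.00 / $16,091.00
Payback = 2.2031 years

2.2031 years


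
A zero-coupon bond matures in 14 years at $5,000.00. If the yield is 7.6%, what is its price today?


Formula: Price = FV / (1 + r)^n
Substituting: Price = $5,000.00 / (1 + 0.076)^14
Discount factor: (1.076)^14 = 2.788507
Price = $5,000.00 / 2.788507 = $1,793.07

$1,793.07


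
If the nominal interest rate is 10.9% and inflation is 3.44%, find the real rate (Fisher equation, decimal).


Formula: (1 + r_real) = (1 + r_nom) / (1 + inflation)
Substituting: (1 + r_real) = 1.109 / 1.0344
(1 + r_real) = 1.072119
r_real = 1.072119 - 1 = 0.072119

0.072119


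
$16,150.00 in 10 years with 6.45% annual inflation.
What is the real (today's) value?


Formula: Real value = nominal / (1 + inflation)^years
Price level: (1 + 0.0645)^10 = 1.868343
Real value = $16,150.00 / 1.868343 = $8,644.02

$8,644.02


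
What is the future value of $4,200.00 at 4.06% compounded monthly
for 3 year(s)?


Formula: FV = P * (1 + r/m)^(m*t)
Period rate: r/m = 0.0406 / 12 = 0.003383
Total periods: m*t = 12 * 3 = 36
Growth factor: (1 + 0.003383)^36 = 1.129296
FV = $4,200.00 * 1.129296 = $4,743.04

$4,743.04


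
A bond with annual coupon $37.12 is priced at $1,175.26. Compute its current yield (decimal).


Formula: Current yield = annual coupon / price
Substituting: CY = $37.12 / $1,175.26
CY = 0.031585

0.031585


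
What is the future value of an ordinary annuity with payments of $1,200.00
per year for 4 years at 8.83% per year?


Formula: FV = PMT * ((1+r)^n - 1) / r
Growth factor: (1 + 0.0883)^4 = 1.402796
Numerator: 1.402796 - 1 = 0.402796
FV = $1,200.00 * 0.402796 / 0.0883 = $5,474.01

$5,474.01


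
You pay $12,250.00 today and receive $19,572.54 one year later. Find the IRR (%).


Formula: IRR = C1/C0 - 1
Substituting: IRR = $19,572.54 / $12,250.00 - 1
Ratio: 1.597758 - 1 = 0.597758
IRR = 59.7758%

59.7758%


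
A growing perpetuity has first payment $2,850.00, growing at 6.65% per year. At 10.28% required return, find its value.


Formula: PV = C / (r - g)
Spread: r - g = 0.1028 - 0.0665 = 0.0363
Substituting: PV = $2,850.00 / 0.0363
PV = $78,512.40

$78,512.40


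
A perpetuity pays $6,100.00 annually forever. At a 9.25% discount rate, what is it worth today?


Formula: PV = C / r
Substituting: PV = $6,100.00 / 0.0925
PV = $65,945.95

$65,945.95


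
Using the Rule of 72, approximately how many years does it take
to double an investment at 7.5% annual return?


Formula: Years ≈ 72 / r
Substituting: Years ≈ 72 / 7.5
Years ≈ 9.6

9.6 years


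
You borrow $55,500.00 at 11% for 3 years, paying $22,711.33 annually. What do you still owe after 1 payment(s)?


Formula: Balance = PV*(1+r)^k - PMT*((1+r)^k - 1)/r
Growth: (1 + 0.11)^1 = 1.11
Accumulated factor: ((1+r)^k - 1)/r = 1.0
Balance = $55,500.00 * 1.11 - $22,711.33 * 1.0
Balance = $38,893.67

$38,893.67


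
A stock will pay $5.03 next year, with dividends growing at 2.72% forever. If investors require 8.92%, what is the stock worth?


Formula: P = D1 / (r - g)
Spread: r - g = 0.0892 - 0.0272 = 0.062
Substituting: P = $5.03 / 0.062
P = $81.13

$81.13


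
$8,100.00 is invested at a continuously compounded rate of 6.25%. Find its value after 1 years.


Formula: FV = P * e^(r*t)
Exponent: r*t = 0.0625 * 1 = 0.0625
e^(0.0625) = 1.064494
FV = $8,100.00 * 1.064494 = $8,622.41

$8,622.41


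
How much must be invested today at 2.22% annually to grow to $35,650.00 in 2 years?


Formula: PV = FV / (1 + r)^n
Substituting: PV = $35,650.00 / (1 + 0.0222)^2
Discount factor: (1.0222)^2 = 1.044893
PV = $35,650.00 / 1.044893 = $34,118.33

$34,118.33


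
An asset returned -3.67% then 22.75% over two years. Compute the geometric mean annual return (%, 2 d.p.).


Formula: Geometric mean = ((1+r1)*(1+r2))^(1/2) - 1
Product: (1 + -0.0367) * (1 + 0.2275) = 0.9633 * 1.2275 = 1.182451
Square root: 1.182451^0.5 = 1.087406
Geometric mean = 1.087406 - 1 = 0.087406
As percentage: 8.74%

8.74%


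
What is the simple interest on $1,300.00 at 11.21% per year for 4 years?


Formula: I = P * r * t
Substituting: I = $1,300.00 * 0.1121 * 4
Step: I = $1,300.00 * 0.4484
I = $582.92

$582.92


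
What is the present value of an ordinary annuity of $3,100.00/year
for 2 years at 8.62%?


Formula: PV = PMT * (1 - (1+r)^(-n)) / r
Discount factor: (1 + 0.0862)^(-2) = 0.847579
Bracket: 1 - 0.847579 = 0.152421
PV = $3,100.00 * 0.152421 / 0.0862 = $5,481.48

$5,481.48


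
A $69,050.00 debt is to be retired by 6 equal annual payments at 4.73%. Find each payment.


Formula: PMT = PV * r / (1 - (1+r)^(-n))
Denominator: 1 - (1 + 0.0473)^(-6) = 0.242167
Numerator: $69,050.00 * 0.0473 = 3266.065
PMT = 3266.065 / 0.242167 = $13,486.82

$13,486.82


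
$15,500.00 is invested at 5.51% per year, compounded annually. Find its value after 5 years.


Formula: FV = P * (1 + r)^n
Substituting: FV = $15,500.00 * (1 + 0.0551)^5
Growth factor: (1.0551)^5 = 1.30758
FV = $15,500.00 * 1.30758 = $20,267.48

$20,267.48


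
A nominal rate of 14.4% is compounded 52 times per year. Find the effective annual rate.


Formula: EAR = (1 + r/m)^m - 1
Period rate: r/m = 0.144 / 52 = 0.002769
Compounding: (1 + 0.002769)^52 = 1.154654
EAR = 1.154654 - 1 = 0.154654

0.154654


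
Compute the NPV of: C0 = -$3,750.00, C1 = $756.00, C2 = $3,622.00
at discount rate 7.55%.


Formula: NPV = C0 + C1/(1+r) + C2/(1+r)^2
Discount C1: $756.00 / (1 + 0.0755) = $702.93
Discount C2: $3,622.00 / (1 + 0.0755)^2 = $3,131.32
NPV = -$3,750.00 + $702.93 + $3,131.32 = $84.25

$84.25


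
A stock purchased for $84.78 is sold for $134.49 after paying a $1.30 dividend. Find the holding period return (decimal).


Formula: HPR = (P1 - P0 + D) / P0
Gain: $134.49 - $84.78 + $1.30 = $51.01
HPR = $51.01 / $84.78 = 0.6017

0.6017


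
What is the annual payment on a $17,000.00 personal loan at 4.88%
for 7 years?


Formula: PMT = PV * r / (1 - (1+r)^(-n))
Denominator: 1 - (1 + 0.0488)^(-7) = 0.283607
Numerator: $17,000.00 * 0.0488 = 829.6
PMT = 829.6 / 0.283607 = $2,925.17

$2,925.17


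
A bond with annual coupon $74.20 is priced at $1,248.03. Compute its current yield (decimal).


Formula: Current yield = annual coupon / price
Substituting: CY = $74.20 / $1,248.03
CY = 0.059454

0.059454


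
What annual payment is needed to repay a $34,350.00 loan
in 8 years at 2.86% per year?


Formula: PMT = PV * r / (1 - (1+r)^(-n))
Denominator: 1 - (1 + 0.0286)^(-8) = 0.201954
Numerator: $34,350.00 * 0.0286 = 982.41
PMT = 982.41 / 0.201954 = $4,864.52

$4,864.52


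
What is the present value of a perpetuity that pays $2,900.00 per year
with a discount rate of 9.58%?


Formula: PV = C / r
Substituting: PV = $2,900.00 / 0.0958
PV = $30,271.40

$30,271.40


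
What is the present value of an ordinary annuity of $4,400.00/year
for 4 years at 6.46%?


Formula: PV = PMT * (1 - (1+r)^(-n)) / r
Discount factor: (1 + 0.0646)^(-4) = 0.778492
Bracket: 1 - 0.778492 = 0.221508
PV = $4,400.00 * 0.221508 / 0.0646 = $15,087.23

$15,087.23


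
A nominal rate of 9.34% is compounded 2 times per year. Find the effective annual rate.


Formula: EAR = (1 + r/m)^m - 1
Period rate: r/m = 0.0934 / 2 = 0.0467
Compounding: (1 + 0.0467)^2 = 1.095581
EAR = 1.095581 - 1 = 0.095581

0.095581


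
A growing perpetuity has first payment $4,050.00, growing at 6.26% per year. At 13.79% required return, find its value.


Formula: PV = C / (r - g)
Spread: r - g = 0.1379 - 0.0626 = 0.0753
Substituting: PV = $4,050.00 / 0.0753
PV = $53,784.86

$53,784.86


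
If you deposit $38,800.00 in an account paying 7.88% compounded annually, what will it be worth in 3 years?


Formula: FV = P * (1 + r)^n
Substituting: FV = $38,800.00 * (1 + 0.0788)^3
Growth factor: (1.0788)^3 = 1.255518
FV = $38,800.00 * 1.255518 = $48,714.08

$48,714.08


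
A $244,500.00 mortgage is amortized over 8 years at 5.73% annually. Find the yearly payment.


Formula: PMT = PV * r / (1 - (1+r)^(-n))
Denominator: 1 - (1 + 0.0573)^(-8) = 0.359655
Numerator: $244,500.00 * 0.0573 = 14009.85
PMT = 14009.85 / 0.359655 = $38,953.60

$38,953.60


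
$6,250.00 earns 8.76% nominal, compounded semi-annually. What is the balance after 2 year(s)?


Formula: FV = P * (1 + r/m)^(m*t)
Period rate: r/m = 0.0876 / 2 = 0.0438
Total periods: m*t = 2 * 2 = 4
Growth factor: (1 + 0.0438)^4 = 1.18705
FV = $6,250.00 * 1.18705 = $7,419.07

$7,419.07


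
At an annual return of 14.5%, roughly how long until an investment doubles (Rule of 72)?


Formula: Years ≈ 72 / r
Substituting: Years ≈ 72 / 14.5
Years ≈ 5.0

5.0 years


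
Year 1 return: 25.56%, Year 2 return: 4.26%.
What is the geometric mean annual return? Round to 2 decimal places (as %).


Formula: Geometric mean = ((1+r1)*(1+r2))^(1/2) - 1
Product: (1 + 0.2556) * (1 + 0.0426) = 1.2556 * 1.0426 = 1.309089
Square root: 1.309089^0.5 = 1.144154
Geometric mean = 1.144154 - 1 = 0.144154
As percentage: 14.42%

14.42%


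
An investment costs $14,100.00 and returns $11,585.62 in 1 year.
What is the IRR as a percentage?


Formula: IRR = C1/C0 - 1
Substituting: IRR = $11,585.62 / $14,100.00 - 1
Ratio: 0.821675 - 1 = -0.178325
IRR = -17.8325%

-17.8325%


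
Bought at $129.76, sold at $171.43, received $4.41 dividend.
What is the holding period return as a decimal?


Formula: HPR = (P1 - P0 + D) / P0
Gain: $171.43 - $129.76 + $4.41 = $46.08
HPR = $46.08 / $129.76 = 0.3551

0.3551


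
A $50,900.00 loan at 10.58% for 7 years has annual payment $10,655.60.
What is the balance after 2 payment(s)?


Formula: Balance = PV*(1+r)^k - PMT*((1+r)^k - 1)/r
Growth: (1 + 0.1058)^2 = 1.222794
Accumulated factor: ((1+r)^k - 1)/r = 2.1058
Balance = $50,900.00 * 1.222794 - $10,655.60 * 2.1058
Balance = $39,801.63

$39,801.63


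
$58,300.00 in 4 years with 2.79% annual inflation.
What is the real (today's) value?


Formula: Real value = nominal / (1 + inflation)^years
Price level: (1 + 0.0279)^4 = 1.116358
Real value = $58,300.00 / 1.116358 = $52,223.39

$52,223.39


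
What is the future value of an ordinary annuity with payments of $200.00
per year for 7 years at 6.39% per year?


Formula: FV = PMT * ((1+r)^n - 1) / r
Growth factor: (1 + 0.0639)^7 = 1.542786
Numerator: 1.542786 - 1 = 0.542786
FV = $200.00 * 0.542786 / 0.0639 = $1,698.86

$1,698.86


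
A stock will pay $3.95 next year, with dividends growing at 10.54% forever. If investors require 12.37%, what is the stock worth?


Formula: P = D1 / (r - g)
Spread: r - g = 0.1237 - 0.1054 = 0.0183
Substituting: P = $3.95 / 0.0183
P = $215.85

$215.85


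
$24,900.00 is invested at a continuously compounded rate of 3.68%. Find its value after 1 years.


Formula: FV = P * e^(r*t)
Exponent: r*t = 0.0368 * 1 = 0.0368
e^(0.0368) = 1.037486
FV = $24,900.00 * 1.037486 = $25,833.39

$25,833.39


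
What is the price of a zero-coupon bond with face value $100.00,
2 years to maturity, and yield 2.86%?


Formula: Price = FV / (1 + r)^n
Substituting: Price = $100.00 / (1 + 0.0286)^2
Discount factor: (1.0286)^2 = 1.058018
Price = $100.00 / 1.058018 = $94.52

$94.52


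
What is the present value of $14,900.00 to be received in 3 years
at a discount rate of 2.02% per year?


Formula: PV = FV / (1 + r)^n
Substituting: PV = $14,900.00 / (1 + 0.0202)^3
Discount factor: (1.0202)^3 = 1.061832
PV = $14,900.00 / 1.061832 = $14,032.35

$14,032.35


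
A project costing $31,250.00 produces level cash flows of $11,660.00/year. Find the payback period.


Formula: Payback = investment / annual cash flow
Substituting: Payback = $31,250.00 / $11,660.00
Payback = 2.6801 years

2.6801 years


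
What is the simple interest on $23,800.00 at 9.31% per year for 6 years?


Formula: I = P * r * t
Substituting: I = $23,800.00 * 0.0931 * 6
Step: I = $23,800.00 * 0.5586
I = $13,294.68

$13,294.68


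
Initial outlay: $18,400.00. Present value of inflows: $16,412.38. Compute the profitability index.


Formula: PI = PV(cash flows) / initial investment
Substituting: PI = $16,412.38 / $18,400.00
PI = 0.892

0.892


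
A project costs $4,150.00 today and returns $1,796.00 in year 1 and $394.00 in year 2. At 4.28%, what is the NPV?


Formula: NPV = C0 + C1/(1+r) + C2/(1+r)^2
Discount C1: $1,796.00 / (1 + 0.0428) = $1,722.29
Discount C2: $394.00 / (1 + 0.0428)^2 = $362.32
NPV = -$4,150.00 + $1,722.29 + $362.32 = -$2,065.39

-$2,065.39


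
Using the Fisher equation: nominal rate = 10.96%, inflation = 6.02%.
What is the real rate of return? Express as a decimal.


Formula: (1 + r_real) = (1 + r_nom) / (1 + inflation)
Substituting: (1 + r_real) = 1.1096 / 1.0602
(1 + r_real) = 1.046595
r_real = 1.046595 - 1 = 0.046595

0.046595


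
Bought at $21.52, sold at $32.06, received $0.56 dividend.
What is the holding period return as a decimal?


Formula: HPR = (P1 - P0 + D) / P0
Gain: $32.06 - $21.52 + $0.56 = $11.10
HPR = $11.10 / $21.52 = 0.5158

0.5158


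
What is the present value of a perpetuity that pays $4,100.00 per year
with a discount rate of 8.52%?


Formula: PV = C / r
Substituting: PV = $4,100.00 / 0.0852
PV = $48,122.07

$48,122.07


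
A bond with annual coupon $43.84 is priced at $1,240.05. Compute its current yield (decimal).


Formula: Current yield = annual coupon / price
Substituting: CY = $43.84 / $1,240.05
CY = 0.035353

0.035353


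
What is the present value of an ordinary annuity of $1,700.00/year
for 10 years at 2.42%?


Formula: PV = PMT * (1 - (1+r)^(-n)) / r
Discount factor: (1 + 0.0242)^(-10) = 0.787322
Bracket: 1 - 0.787322 = 0.212678
PV = $1,700.00 * 0.212678 / 0.0242 = $14,940.20

$14,940.20


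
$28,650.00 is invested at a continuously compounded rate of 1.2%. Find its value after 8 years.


Formula: FV = P * e^(r*t)
Exponent: r*t = 0.012 * 8 = 0.096
e^(0.096) = 1.100759
FV = $28,650.00 * 1.100759 = $31,536.75

$31,536.75


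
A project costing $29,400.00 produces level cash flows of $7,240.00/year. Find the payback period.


Formula: Payback = investment / annual cash flow
Substituting: Payback = $29,400.00 / $7,240.00
Payback = 4.0608 years

4.0608 years


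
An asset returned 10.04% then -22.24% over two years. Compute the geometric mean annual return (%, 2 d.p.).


Formula: Geometric mean = ((1+r1)*(1+r2))^(1/2) - 1
Product: (1 + 0.1004) * (1 + -0.2224) = 1.1004 * 0.7776 = 0.855671
Square root: 0.855671^0.5 = 0.925025
Geometric mean = 0.925025 - 1 = -0.074975
As percentage: -7.50%

-7.50%


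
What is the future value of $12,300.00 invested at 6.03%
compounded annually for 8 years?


Formula: FV = P * (1 + r)^n
Substituting: FV = $12,300.00 * (1 + 0.0603)^8
Growth factor: (1.0603)^8 = 1.59746
FV = $12,300.00 * 1.59746 = $19,648.76

$19,648.76


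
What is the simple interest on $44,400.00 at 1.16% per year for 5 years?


Formula: I = P * r * t
Substituting: I = $44,400.00 * 0.0116 * 5
Step: I = $44,400.00 * 0.058
I = $2,575.20

$2,575.20


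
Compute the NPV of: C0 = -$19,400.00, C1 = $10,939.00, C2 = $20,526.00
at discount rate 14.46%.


Formula: NPV = C0 + C1/(1+r) + C2/(1+r)^2
Discount C1: $10,939.00 / (1 + 0.1446) = $9,557.05
Discount C2: $20,526.00 / (1 + 0.1446)^2 = $15,667.40
NPV = -$19,400.00 + $9,557.05 + $15,667.40 = $5,824.45

$5,824.45


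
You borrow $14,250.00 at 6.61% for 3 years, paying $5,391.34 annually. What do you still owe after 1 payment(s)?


Formula: Balance = PV*(1+r)^k - PMT*((1+r)^k - 1)/r
Growth: (1 + 0.0661)^1 = 1.0661
Accumulated factor: ((1+r)^k - 1)/r = 1.0
Balance = $14,250.00 * 1.0661 - $5,391.34 * 1.0
Balance = $9,800.59

$9,800.59


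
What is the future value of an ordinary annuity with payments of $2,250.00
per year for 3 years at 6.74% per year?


Formula: FV = PMT * ((1+r)^n - 1) / r
Growth factor: (1 + 0.0674)^3 = 1.216134
Numerator: 1.216134 - 1 = 0.216134
FV = $2,250.00 * 0.216134 / 0.0674 = $7,215.17

$7,215.17


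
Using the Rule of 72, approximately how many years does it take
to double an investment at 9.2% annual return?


Formula: Years ≈ 72 / r
Substituting: Years ≈ 72 / 9.2
Years ≈ 7.8

7.8 years


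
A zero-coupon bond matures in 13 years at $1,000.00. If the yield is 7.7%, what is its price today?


Formula: Price = FV / (1 + r)^n
Substituting: Price = $1,000.00 / (1 + 0.077)^13
Discount factor: (1.077)^13 = 2.623035
Price = $1,000.00 / 2.623035 = $381.24

$381.24


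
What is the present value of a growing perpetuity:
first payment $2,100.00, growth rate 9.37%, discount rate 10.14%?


Formula: PV = C / (r - g)
Spread: r - g = 0.1014 - 0.0937 = 0.0077
Substituting: PV = $2,100.00 / 0.0077
PV = $272,727.27

$272,727.27


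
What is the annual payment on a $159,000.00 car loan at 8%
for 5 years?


Formula: PMT = PV * r / (1 - (1+r)^(-n))
Denominator: 1 - (1 + 0.08)^(-5) = 0.319417
Numerator: $159,000.00 * 0.08 = 12720.0
PMT = 12720.0 / 0.319417 = $39,822.58

$39,822.58


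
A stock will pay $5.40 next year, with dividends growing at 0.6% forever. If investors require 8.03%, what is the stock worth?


Formula: P = D1 / (r - g)
Spread: r - g = 0.0803 - 0.006 = 0.0743
Substituting: P = $5.40 / 0.0743
P = $72.68

$72.68


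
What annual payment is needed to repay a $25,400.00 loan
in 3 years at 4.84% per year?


Formula: PMT = PV * r / (1 - (1+r)^(-n))
Denominator: 1 - (1 + 0.0484)^(-3) = 0.132201
Numerator: $25,400.00 * 0.0484 = 1229.36
PMT = 1229.36 / 0.132201 = $9,299.15

$9,299.15


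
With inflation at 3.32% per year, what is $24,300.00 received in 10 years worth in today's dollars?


Formula: Real value = nominal / (1 + inflation)^years
Price level: (1 + 0.0332)^10 = 1.386258
Real value = $24,300.00 / 1.386258 = $17,529.21

$17,529.21


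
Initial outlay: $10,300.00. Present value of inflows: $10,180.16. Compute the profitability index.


Formula: PI = PV(cash flows) / initial investment
Substituting: PI = $10,180.16 / $10,300.00
PI = 0.9884

0.9884


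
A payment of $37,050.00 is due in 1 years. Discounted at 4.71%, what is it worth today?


Formula: PV = FV / (1 + r)^n
Substituting: PV = $37,050.00 / (1 + 0.0471)^1
Discount factor: (1.0471)^1 = 1.0471
PV = $37,050.00 / 1.0471 = $35,383.44

$35,383.44


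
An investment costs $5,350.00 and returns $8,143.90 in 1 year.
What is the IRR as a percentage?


Formula: IRR = C1/C0 - 1
Substituting: IRR = $8,143.90 / $5,350.00 - 1
Ratio: 1.522224 - 1 = 0.522224
IRR = 52.2224%

52.2224%


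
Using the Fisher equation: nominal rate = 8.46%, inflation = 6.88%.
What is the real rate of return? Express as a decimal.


Formula: (1 + r_real) = (1 + r_nom) / (1 + inflation)
Substituting: (1 + r_real) = 1.0846 / 1.0688
(1 + r_real) = 1.014783
r_real = 1.014783 - 1 = 0.014783

0.014783


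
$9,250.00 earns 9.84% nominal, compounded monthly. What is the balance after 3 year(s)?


Formula: FV = P * (1 + r/m)^(m*t)
Period rate: r/m = 0.0984 / 12 = 0.0082
Total periods: m*t = 12 * 3 = 36
Growth factor: (1 + 0.0082)^36 = 1.341779
FV = $9,250.00 * 1.341779 = $12,411.45

$12,411.45


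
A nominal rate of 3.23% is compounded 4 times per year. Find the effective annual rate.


Formula: EAR = (1 + r/m)^m - 1
Period rate: r/m = 0.0323 / 4 = 0.008075
Compounding: (1 + 0.008075)^4 = 1.032693
EAR = 1.032693 - 1 = 0.032693

0.032693


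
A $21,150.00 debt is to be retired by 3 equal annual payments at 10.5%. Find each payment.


Formula: PMT = PV * r / (1 - (1+r)^(-n))
Denominator: 1 - (1 + 0.105)^(-3) = 0.258838
Numerator: $21,150.00 * 0.105 = 2220.75
PMT = 2220.75 / 0.258838 = $8,579.69

$8,579.69


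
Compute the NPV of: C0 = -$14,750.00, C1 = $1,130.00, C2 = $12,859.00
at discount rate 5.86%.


Formula: NPV = C0 + C1/(1+r) + C2/(1+r)^2
Discount C1: $1,130.00 / (1 + 0.0586) = $1,067.45
Discount C2: $12,859.00 / (1 + 0.0586)^2 = $11,474.75
NPV = -$14,750.00 + $1,067.45 + $11,474.75 = -$2,207.80

-$2,207.80


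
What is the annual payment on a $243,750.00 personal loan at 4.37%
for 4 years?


Formula: PMT = PV * r / (1 - (1+r)^(-n))
Denominator: 1 - (1 + 0.0437)^(-4) = 0.157253
Numerator: $243,750.00 * 0.0437 = 10651.875
PMT = 10651.875 / 0.157253 = $67,737.22

$67,737.22


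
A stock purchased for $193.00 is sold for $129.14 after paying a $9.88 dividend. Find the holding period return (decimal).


Formula: HPR = (P1 - P0 + D) / P0
Gain: $129.14 - $193.00 + $9.88 = -$53.98
HPR = -$53.98 / $193.00 = -0.2797

-0.2797


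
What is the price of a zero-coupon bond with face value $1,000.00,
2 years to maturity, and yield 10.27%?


Formula: Price = FV / (1 + r)^n
Substituting: Price = $1,000.00 / (1 + 0.1027)^2
Discount factor: (1.1027)^2 = 1.215947
Price = $1,000.00 / 1.215947 = $822.40

$822.40


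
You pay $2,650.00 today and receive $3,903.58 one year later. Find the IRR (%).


Formula: IRR = C1/C0 - 1
Substituting: IRR = $3,903.58 / $2,650.00 - 1
Ratio: 1.473049 - 1 = 0.473049
IRR = 47.3049%

47.3049%


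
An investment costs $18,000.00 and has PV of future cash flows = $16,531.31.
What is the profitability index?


Formula: PI = PV(cash flows) / initial investment
Substituting: PI = $16,531.31 / $18,000.00
PI = 0.9184

0.9184


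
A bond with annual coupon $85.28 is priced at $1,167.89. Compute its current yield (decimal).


Formula: Current yield = annual coupon / price
Substituting: CY = $85.28 / $1,167.89
CY = 0.073021

0.073021


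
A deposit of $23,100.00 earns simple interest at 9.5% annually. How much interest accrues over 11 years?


Formula: I = P * r * t
Substituting: I = $23,100.00 * 0.095 * 11
Step: I = $23,100.00 * 1.045
I = $24,139.50

$24,139.50


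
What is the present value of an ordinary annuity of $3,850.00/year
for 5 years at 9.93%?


Formula: PV = PMT * (1 - (1+r)^(-n)) / r
Discount factor: (1 + 0.0993)^(-5) = 0.622901
Bracket: 1 - 0.622901 = 0.377099
PV = $3,850.00 * 0.377099 / 0.0993 = $14,620.67

$14,620.67


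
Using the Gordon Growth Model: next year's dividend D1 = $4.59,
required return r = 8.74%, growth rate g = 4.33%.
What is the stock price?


Formula: P = D1 / (r - g)
Spread: r - g = 0.0874 - 0.0433 = 0.0441
Substituting: P = $4.59 / 0.0441
P = $104.08

$104.08


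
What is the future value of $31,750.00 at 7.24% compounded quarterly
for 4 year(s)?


Formula: FV = P * (1 + r/m)^(m*t)
Period rate: r/m = 0.0724 / 4 = 0.0181
Total periods: m*t = 4 * 4 = 16
Growth factor: (1 + 0.0181)^16 = 1.332438
FV = $31,750.00 * 1.332438 = $42,304.91

$42,304.91


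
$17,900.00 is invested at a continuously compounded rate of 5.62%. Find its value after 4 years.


Formula: FV = P * e^(r*t)
Exponent: r*t = 0.0562 * 4 = 0.2248
e^(0.2248) = 1.252072
FV = $17,900.00 * 1.252072 = $22,412.09

$22,412.09


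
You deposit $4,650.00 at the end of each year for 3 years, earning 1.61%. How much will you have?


Formula: FV = PMT * ((1+r)^n - 1) / r
Growth factor: (1 + 0.0161)^3 = 1.049082
Numerator: 1.049082 - 1 = 0.049082
FV = $4,650.00 * 0.049082 / 0.0161 = $14,175.80

$14,175.80


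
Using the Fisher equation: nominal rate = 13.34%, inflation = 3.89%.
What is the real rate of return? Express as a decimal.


Formula: (1 + r_real) = (1 + r_nom) / (1 + inflation)
Substituting: (1 + r_real) = 1.1334 / 1.0389
(1 + r_real) = 1.090962
r_real = 1.090962 - 1 = 0.090962

0.090962


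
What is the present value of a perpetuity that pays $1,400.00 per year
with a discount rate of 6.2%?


Formula: PV = C / r
Substituting: PV = $1,400.00 / 0.062
PV = $22,580.65

$22,580.65


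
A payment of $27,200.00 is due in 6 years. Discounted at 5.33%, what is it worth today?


Formula: PV = FV / (1 + r)^n
Substituting: PV = $27,200.00 / (1 + 0.0533)^6
Discount factor: (1.0533)^6 = 1.365565
PV = $27,200.00 / 1.365565 = $19,918.49

$19,918.49


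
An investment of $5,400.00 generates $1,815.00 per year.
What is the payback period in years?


Formula: Payback = investment / annual cash flow
Substituting: Payback = $5,400.00 / $1,815.00
Payback = 2.9752 years

2.9752 years


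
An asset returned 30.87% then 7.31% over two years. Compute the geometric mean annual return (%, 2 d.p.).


Formula: Geometric mean = ((1+r1)*(1+r2))^(1/2) - 1
Product: (1 + 0.3087) * (1 + 0.0731) = 1.3087 * 1.0731 = 1.404366
Square root: 1.404366^0.5 = 1.185059
Geometric mean = 1.185059 - 1 = 0.185059
As percentage: 18.51%

18.51%


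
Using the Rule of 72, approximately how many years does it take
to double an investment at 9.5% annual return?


Formula: Years ≈ 72 / r
Substituting: Years ≈ 72 / 9.5
Years ≈ 7.6

7.6 years


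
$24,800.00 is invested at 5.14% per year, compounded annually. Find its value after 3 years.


Formula: FV = P * (1 + r)^n
Substituting: FV = $24,800.00 * (1 + 0.0514)^3
Growth factor: (1.0514)^3 = 1.162262
FV = $24,800.00 * 1.162262 = $28,824.09

$28,824.09


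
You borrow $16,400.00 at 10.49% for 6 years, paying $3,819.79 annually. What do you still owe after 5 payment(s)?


Formula: Balance = PV*(1+r)^k - PMT*((1+r)^k - 1)/r
Growth: (1 + 0.1049)^5 = 1.646701
Accumulated factor: ((1+r)^k - 1)/r = 6.164933
Balance = $16,400.00 * 1.646701 - $3,819.79 * 6.164933
Balance = $3,457.16

$3,457.16


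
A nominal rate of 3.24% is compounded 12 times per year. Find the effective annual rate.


Formula: EAR = (1 + r/m)^m - 1
Period rate: r/m = 0.0324 / 12 = 0.0027
Compounding: (1 + 0.0027)^12 = 1.032885
EAR = 1.032885 - 1 = 0.032885

0.032885


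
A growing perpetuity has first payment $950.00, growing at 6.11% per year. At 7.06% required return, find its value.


Formula: PV = C / (r - g)
Spread: r - g = 0.0706 - 0.0611 = 0.0095
Substituting: PV = $950.00 / 0.0095
PV = $100,000.00

$100,000.00


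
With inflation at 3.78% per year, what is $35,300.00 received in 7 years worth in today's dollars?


Formula: Real value = nominal / (1 + inflation)^years
Price level: (1 + 0.0378)^7 = 1.296569
Real value = $35,300.00 / 1.296569 = $27,225.70

$27,225.70


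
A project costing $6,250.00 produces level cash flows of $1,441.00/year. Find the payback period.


Formula: Payback = investment / annual cash flow
Substituting: Payback = $6,250.00 / $1,441.00
Payback = 4.3373 years

4.3373 years


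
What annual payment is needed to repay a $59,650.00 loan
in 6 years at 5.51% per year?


Formula: PMT = PV * r / (1 - (1+r)^(-n))
Denominator: 1 - (1 + 0.0551)^(-6) = 0.275166
Numerator: $59,650.00 * 0.0551 = 3286.715
PMT = 3286.715 / 0.275166 = $11,944.46

$11,944.46


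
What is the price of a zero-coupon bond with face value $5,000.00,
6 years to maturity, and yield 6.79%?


Formula: Price = FV / (1 + r)^n
Substituting: Price = $5,000.00 / (1 + 0.0679)^6
Discount factor: (1.0679)^6 = 1.483145
Price = $5,000.00 / 1.483145 = $3,371.22

$3,371.22


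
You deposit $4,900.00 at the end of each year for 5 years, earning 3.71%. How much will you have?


Formula: FV = PMT * ((1+r)^n - 1) / r
Growth factor: (1 + 0.0371)^5 = 1.199784
Numerator: 1.199784 - 1 = 0.199784
FV = $4,900.00 * 0.199784 / 0.0371 = $26,386.60

$26,386.60


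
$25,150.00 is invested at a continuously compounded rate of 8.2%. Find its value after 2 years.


Formula: FV = P * e^(r*t)
Exponent: r*t = 0.082 * 2 = 0.164
e^(0.164) = 1.178214
FV = $25,150.00 * 1.178214 = $29,632.09

$29,632.09


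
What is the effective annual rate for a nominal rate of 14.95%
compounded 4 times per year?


Formula: EAR = (1 + r/m)^m - 1
Period rate: r/m = 0.1495 / 4 = 0.037375
Compounding: (1 + 0.037375)^4 = 1.158092
EAR = 1.158092 - 1 = 0.158092

0.158092


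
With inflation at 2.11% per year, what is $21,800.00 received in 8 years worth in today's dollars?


Formula: Real value = nominal / (1 + inflation)^years
Price level: (1 + 0.0211)^8 = 1.181806
Real value = $21,800.00 / 1.181806 = $18,446.34

$18,446.34


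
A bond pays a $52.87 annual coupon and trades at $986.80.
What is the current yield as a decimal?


Formula: Current yield = annual coupon / price
Substituting: CY = $52.87 / $986.80
CY = 0.053577

0.053577


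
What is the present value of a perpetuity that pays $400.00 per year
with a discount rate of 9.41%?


Formula: PV = C / r
Substituting: PV = $400.00 / 0.0941
PV = $4,250.80

$4,250.80


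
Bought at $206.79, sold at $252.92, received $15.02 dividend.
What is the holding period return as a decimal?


Formula: HPR = (P1 - P0 + D) / P0
Gain: $252.92 - $206.79 + $15.02 = $61.15
HPR = $61.15 / $206.79 = 0.2957

0.2957


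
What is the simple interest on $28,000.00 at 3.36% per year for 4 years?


Formula: I = P * r * t
Substituting: I = $28,000.00 * 0.0336 * 4
Step: I = $28,000.00 * 0.1344
I = $3,763.20

$3,763.20


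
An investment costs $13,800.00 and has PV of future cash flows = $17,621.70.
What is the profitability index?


Formula: PI = PV(cash flows) / initial investment
Substituting: PI = $17,621.70 / $13,800.00
PI = 1.2769

1.2769


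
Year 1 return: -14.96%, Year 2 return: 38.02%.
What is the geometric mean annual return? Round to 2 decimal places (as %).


Formula: Geometric mean = ((1+r1)*(1+r2))^(1/2) - 1
Product: (1 + -0.1496) * (1 + 0.3802) = 0.8504 * 1.3802 = 1.173722
Square root: 1.173722^0.5 = 1.083385
Geometric mean = 1.083385 - 1 = 0.083385
As percentage: 8.34%

8.34%


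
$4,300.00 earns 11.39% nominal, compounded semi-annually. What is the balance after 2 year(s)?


Formula: FV = P * (1 + r/m)^(m*t)
Period rate: r/m = 0.1139 / 2 = 0.05695
Total periods: m*t = 2 * 2 = 4
Growth factor: (1 + 0.05695)^4 = 1.248009
FV = $4,300.00 * 1.248009 = $5,366.44

$5,366.44
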